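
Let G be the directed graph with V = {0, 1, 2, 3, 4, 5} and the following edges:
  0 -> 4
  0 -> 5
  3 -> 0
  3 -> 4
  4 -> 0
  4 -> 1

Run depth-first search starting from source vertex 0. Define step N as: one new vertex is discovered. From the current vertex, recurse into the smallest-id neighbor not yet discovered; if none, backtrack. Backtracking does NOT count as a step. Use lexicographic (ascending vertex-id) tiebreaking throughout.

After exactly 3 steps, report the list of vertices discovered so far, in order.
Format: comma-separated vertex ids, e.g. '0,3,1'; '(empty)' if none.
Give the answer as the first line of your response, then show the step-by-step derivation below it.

0,4,1

step 1: discover 0; path=0; order=0
step 2: discover 4; path=0>4; order=0,4
step 3: discover 1; path=0>4>1; order=0,4,1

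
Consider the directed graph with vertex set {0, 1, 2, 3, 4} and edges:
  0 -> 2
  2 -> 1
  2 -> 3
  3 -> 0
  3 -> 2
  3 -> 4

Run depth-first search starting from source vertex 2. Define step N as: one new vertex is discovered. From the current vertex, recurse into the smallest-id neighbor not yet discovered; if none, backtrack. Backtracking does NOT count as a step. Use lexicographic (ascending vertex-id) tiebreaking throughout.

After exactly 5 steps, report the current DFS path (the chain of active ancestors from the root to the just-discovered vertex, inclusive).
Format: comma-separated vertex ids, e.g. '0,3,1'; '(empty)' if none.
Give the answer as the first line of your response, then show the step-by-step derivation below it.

2,3,4

step 1: discover 2; path=2; order=2
step 2: discover 1; path=2>1; order=2,1
step 3: discover 3; path=2>3; order=2,1,3
step 4: discover 0; path=2>3>0; order=2,1,3,0
step 5: discover 4; path=2>3>4; order=2,1,3,0,4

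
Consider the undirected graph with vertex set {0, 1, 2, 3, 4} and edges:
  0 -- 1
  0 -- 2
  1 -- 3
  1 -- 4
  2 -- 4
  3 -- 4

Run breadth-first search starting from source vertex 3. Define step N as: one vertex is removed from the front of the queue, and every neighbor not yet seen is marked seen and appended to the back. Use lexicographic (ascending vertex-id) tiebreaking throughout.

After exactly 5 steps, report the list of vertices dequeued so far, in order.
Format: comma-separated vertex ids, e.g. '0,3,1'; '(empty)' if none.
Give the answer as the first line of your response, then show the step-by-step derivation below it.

3,1,4,0,2

step 1: dequeue 3; queue=[1,4]; order=3
step 2: dequeue 1; queue=[4,0]; order=3,1
step 3: dequeue 4; queue=[0,2]; order=3,1,4
step 4: dequeue 0; queue=[2]; order=3,1,4,0
step 5: dequeue 2; queue=[(empty)]; order=3,1,4,0,2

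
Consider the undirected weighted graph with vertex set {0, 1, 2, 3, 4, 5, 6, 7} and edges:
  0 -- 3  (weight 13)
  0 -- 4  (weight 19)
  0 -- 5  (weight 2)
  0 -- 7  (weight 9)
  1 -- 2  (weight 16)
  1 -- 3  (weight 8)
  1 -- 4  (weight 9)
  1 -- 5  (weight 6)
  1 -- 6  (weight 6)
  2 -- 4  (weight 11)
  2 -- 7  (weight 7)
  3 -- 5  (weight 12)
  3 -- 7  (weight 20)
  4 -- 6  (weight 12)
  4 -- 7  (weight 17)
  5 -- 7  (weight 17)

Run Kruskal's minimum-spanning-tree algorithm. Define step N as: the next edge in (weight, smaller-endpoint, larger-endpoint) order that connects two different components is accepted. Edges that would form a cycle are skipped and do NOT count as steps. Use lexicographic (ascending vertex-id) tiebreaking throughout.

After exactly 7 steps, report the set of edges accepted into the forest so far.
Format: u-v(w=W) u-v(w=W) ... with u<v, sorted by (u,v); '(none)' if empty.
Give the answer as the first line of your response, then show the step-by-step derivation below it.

0-5(w=2) 0-7(w=9) 1-3(w=8) 1-4(w=9) 1-5(w=6) 1-6(w=6) 2-7(w=7)

step 1: add edge 0-5 (w=2); MST = {0-5(w=2)}
step 2: add edge 1-5 (w=6); MST = {0-5(w=2) 1-5(w=6)}
step 3: add edge 1-6 (w=6); MST = {0-5(w=2) 1-5(w=6) 1-6(w=6)}
step 4: add edge 2-7 (w=7); MST = {0-5(w=2) 1-5(w=6) 1-6(w=6) 2-7(w=7)}
step 5: add edge 1-3 (w=8); MST = {0-5(w=2) 1-3(w=8) 1-5(w=6) 1-6(w=6) 2-7(w=7)}
step 6: add edge 0-7 (w=9); MST = {0-5(w=2) 0-7(w=9) 1-3(w=8) 1-5(w=6) 1-6(w=6) 2-7(w=7)}
step 7: add edge 1-4 (w=9); MST = {0-5(w=2) 0-7(w=9) 1-3(w=8) 1-4(w=9) 1-5(w=6) 1-6(w=6) 2-7(w=7)}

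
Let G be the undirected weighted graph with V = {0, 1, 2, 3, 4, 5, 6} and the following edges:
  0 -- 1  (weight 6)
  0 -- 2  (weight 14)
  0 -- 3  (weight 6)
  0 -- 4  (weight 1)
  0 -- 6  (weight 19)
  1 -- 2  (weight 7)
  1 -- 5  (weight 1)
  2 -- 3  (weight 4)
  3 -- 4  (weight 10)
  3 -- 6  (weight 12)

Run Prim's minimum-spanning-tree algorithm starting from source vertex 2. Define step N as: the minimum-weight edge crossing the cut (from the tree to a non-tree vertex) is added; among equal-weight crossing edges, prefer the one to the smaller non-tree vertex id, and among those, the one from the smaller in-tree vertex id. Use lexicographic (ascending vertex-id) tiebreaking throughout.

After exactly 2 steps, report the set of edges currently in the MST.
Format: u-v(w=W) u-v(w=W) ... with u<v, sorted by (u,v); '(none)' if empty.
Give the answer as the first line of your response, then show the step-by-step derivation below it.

0-3(w=6) 2-3(w=4)

step 1: add edge 2-3 (w=4); MST = {2-3(w=4)}
step 2: add edge 0-3 (w=6); MST = {0-3(w=6) 2-3(w=4)}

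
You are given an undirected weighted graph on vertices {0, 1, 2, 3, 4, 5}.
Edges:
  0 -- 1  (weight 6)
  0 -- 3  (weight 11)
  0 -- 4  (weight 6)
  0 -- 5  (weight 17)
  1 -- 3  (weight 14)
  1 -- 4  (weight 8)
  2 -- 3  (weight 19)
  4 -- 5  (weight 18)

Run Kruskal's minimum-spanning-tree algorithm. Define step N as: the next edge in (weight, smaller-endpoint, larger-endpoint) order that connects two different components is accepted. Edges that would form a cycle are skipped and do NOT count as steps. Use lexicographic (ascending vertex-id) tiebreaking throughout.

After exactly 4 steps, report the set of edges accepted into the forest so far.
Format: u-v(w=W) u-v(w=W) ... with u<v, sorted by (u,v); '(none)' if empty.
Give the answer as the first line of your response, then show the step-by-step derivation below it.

0-1(w=6) 0-3(w=11) 0-4(w=6) 0-5(w=17)

step 1: add edge 0-1 (w=6); MST = {0-1(w=6)}
step 2: add edge 0-4 (w=6); MST = {0-1(w=6) 0-4(w=6)}
step 3: add edge 0-3 (w=11); MST = {0-1(w=6) 0-3(w=11) 0-4(w=6)}
step 4: add edge 0-5 (w=17); MST = {0-1(w=6) 0-3(w=11) 0-4(w=6) 0-5(w=17)}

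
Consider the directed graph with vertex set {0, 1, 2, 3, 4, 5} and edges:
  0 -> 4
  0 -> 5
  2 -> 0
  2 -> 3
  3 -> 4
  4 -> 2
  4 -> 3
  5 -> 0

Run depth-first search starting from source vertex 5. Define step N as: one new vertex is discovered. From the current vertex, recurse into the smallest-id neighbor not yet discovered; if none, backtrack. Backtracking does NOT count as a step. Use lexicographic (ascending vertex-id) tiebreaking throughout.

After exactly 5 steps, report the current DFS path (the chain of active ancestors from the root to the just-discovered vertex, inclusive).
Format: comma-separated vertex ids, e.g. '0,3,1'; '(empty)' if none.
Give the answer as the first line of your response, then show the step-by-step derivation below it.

5,0,4,2,3

step 1: discover 5; path=5; order=5
step 2: discover 0; path=5>0; order=5,0
step 3: discover 4; path=5>0>4; order=5,0,4
step 4: discover 2; path=5>0>4>2; order=5,0,4,2
step 5: discover 3; path=5>0>4>2>3; order=5,0,4,2,3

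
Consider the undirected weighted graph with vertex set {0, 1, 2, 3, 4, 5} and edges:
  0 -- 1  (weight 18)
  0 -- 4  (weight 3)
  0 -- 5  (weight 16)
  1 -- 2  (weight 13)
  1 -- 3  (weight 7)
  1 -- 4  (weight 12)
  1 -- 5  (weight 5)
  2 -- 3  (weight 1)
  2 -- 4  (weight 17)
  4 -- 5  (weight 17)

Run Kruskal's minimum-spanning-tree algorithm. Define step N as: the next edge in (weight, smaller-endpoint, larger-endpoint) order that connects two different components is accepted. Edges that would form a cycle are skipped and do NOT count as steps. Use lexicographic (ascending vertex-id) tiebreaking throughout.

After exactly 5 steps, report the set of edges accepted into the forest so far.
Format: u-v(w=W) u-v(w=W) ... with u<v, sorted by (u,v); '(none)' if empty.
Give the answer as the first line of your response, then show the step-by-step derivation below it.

0-4(w=3) 1-3(w=7) 1-4(w=12) 1-5(w=5) 2-3(w=1)

step 1: add edge 2-3 (w=1); MST = {2-3(w=1)}
step 2: add edge 0-4 (w=3); MST = {0-4(w=3) 2-3(w=1)}
step 3: add edge 1-5 (w=5); MST = {0-4(w=3) 1-5(w=5) 2-3(w=1)}
step 4: add edge 1-3 (w=7); MST = {0-4(w=3) 1-3(w=7) 1-5(w=5) 2-3(w=1)}
step 5: add edge 1-4 (w=12); MST = {0-4(w=3) 1-3(w=7) 1-4(w=12) 1-5(w=5) 2-3(w=1)}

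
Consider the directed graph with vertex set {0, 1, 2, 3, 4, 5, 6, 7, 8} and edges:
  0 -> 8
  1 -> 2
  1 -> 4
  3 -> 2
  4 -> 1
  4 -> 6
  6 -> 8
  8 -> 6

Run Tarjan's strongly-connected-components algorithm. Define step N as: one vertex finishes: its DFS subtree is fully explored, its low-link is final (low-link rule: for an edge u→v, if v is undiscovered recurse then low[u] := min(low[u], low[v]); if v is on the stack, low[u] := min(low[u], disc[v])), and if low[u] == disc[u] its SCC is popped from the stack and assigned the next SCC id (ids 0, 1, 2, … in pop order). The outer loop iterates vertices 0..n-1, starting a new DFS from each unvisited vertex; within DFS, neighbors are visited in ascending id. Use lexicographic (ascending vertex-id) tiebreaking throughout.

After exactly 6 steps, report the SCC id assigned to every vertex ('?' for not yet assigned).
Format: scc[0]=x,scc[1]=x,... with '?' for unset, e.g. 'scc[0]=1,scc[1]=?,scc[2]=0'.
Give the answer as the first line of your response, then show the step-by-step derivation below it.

scc[0]=1,scc[1]=3,scc[2]=2,scc[3]=?,scc[4]=3,scc[5]=?,scc[6]=0,scc[7]=?,scc[8]=0

step 1: low=(low[0]=0,low[1]=?,low[2]=?,low[3]=?,low[4]=?,low[5]=?,low[6]=1,low[7]=?,low[8]=1); scc=(scc[0]=?,scc[1]=?,scc[2]=?,scc[3]=?,scc[4]=?,scc[5]=?,scc[6]=?,scc[7]=?,scc[8]=?)
step 2: low=(low[0]=0,low[1]=?,low[2]=?,low[3]=?,low[4]=?,low[5]=?,low[6]=1,low[7]=?,low[8]=1); scc=(scc[0]=?,scc[1]=?,scc[2]=?,scc[3]=?,scc[4]=?,scc[5]=?,scc[6]=0,scc[7]=?,scc[8]=0)
step 3: low=(low[0]=0,low[1]=?,low[2]=?,low[3]=?,low[4]=?,low[5]=?,low[6]=1,low[7]=?,low[8]=1); scc=(scc[0]=1,scc[1]=?,scc[2]=?,scc[3]=?,scc[4]=?,scc[5]=?,scc[6]=0,scc[7]=?,scc[8]=0)
step 4: low=(low[0]=0,low[1]=3,low[2]=4,low[3]=?,low[4]=?,low[5]=?,low[6]=1,low[7]=?,low[8]=1); scc=(scc[0]=1,scc[1]=?,scc[2]=2,scc[3]=?,scc[4]=?,scc[5]=?,scc[6]=0,scc[7]=?,scc[8]=0)
step 5: low=(low[0]=0,low[1]=3,low[2]=4,low[3]=?,low[4]=3,low[5]=?,low[6]=1,low[7]=?,low[8]=1); scc=(scc[0]=1,scc[1]=?,scc[2]=2,scc[3]=?,scc[4]=?,scc[5]=?,scc[6]=0,scc[7]=?,scc[8]=0)
step 6: low=(low[0]=0,low[1]=3,low[2]=4,low[3]=?,low[4]=3,low[5]=?,low[6]=1,low[7]=?,low[8]=1); scc=(scc[0]=1,scc[1]=3,scc[2]=2,scc[3]=?,scc[4]=3,scc[5]=?,scc[6]=0,scc[7]=?,scc[8]=0)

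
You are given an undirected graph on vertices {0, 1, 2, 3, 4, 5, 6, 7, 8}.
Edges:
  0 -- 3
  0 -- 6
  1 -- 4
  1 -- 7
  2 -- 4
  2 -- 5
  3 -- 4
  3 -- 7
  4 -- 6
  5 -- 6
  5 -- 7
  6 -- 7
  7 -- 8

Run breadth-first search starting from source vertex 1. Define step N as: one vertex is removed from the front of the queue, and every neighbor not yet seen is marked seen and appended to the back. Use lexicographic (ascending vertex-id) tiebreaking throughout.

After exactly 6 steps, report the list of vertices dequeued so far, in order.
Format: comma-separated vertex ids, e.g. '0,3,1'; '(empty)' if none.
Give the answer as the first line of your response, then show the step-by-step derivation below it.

1,4,7,2,3,6

step 1: dequeue 1; queue=[4,7]; order=1
step 2: dequeue 4; queue=[7,2,3,6]; order=1,4
step 3: dequeue 7; queue=[2,3,6,5,8]; order=1,4,7
step 4: dequeue 2; queue=[3,6,5,8]; order=1,4,7,2
step 5: dequeue 3; queue=[6,5,8,0]; order=1,4,7,2,3
step 6: dequeue 6; queue=[5,8,0]; order=1,4,7,2,3,6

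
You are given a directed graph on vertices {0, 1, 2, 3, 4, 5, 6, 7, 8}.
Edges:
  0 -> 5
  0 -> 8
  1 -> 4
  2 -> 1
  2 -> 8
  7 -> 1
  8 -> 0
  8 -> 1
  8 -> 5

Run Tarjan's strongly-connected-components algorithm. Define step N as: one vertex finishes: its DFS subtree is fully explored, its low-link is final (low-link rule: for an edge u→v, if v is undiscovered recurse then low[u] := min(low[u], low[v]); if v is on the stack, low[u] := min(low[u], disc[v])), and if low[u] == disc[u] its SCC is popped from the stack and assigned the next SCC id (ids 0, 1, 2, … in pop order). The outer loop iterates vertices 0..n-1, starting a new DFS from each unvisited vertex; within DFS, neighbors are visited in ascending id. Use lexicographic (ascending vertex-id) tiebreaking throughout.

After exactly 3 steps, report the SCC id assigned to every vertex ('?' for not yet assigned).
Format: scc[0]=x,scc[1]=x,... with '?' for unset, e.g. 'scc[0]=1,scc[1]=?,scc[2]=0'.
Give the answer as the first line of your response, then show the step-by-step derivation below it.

scc[0]=?,scc[1]=2,scc[2]=?,scc[3]=?,scc[4]=1,scc[5]=0,scc[6]=?,scc[7]=?,scc[8]=?

step 1: low=(low[0]=0,low[1]=?,low[2]=?,low[3]=?,low[4]=?,low[5]=1,low[6]=?,low[7]=?,low[8]=?); scc=(scc[0]=?,scc[1]=?,scc[2]=?,scc[3]=?,scc[4]=?,scc[5]=0,scc[6]=?,scc[7]=?,scc[8]=?)
step 2: low=(low[0]=0,low[1]=3,low[2]=?,low[3]=?,low[4]=4,low[5]=1,low[6]=?,low[7]=?,low[8]=0); scc=(scc[0]=?,scc[1]=?,scc[2]=?,scc[3]=?,scc[4]=1,scc[5]=0,scc[6]=?,scc[7]=?,scc[8]=?)
step 3: low=(low[0]=0,low[1]=3,low[2]=?,low[3]=?,low[4]=4,low[5]=1,low[6]=?,low[7]=?,low[8]=0); scc=(scc[0]=?,scc[1]=2,scc[2]=?,scc[3]=?,scc[4]=1,scc[5]=0,scc[6]=?,scc[7]=?,scc[8]=?)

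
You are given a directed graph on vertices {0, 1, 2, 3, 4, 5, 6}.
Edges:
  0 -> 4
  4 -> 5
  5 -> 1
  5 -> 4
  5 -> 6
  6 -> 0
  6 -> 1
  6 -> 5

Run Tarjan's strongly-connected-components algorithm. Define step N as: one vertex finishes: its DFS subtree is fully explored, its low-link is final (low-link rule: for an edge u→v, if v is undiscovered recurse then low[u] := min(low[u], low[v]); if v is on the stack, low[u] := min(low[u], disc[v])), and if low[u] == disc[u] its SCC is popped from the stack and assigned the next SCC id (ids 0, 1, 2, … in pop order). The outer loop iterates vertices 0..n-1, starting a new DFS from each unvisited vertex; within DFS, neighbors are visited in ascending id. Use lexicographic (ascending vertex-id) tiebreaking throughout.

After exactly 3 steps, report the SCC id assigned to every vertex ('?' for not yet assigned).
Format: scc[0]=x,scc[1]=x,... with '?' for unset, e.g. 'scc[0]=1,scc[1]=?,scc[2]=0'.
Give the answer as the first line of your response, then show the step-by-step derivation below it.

scc[0]=?,scc[1]=0,scc[2]=?,scc[3]=?,scc[4]=?,scc[5]=?,scc[6]=?

step 1: low=(low[0]=0,low[1]=3,low[2]=?,low[3]=?,low[4]=1,low[5]=2,low[6]=?); scc=(scc[0]=?,scc[1]=0,scc[2]=?,scc[3]=?,scc[4]=?,scc[5]=?,scc[6]=?)
step 2: low=(low[0]=0,low[1]=3,low[2]=?,low[3]=?,low[4]=1,low[5]=1,low[6]=0); scc=(scc[0]=?,scc[1]=0,scc[2]=?,scc[3]=?,scc[4]=?,scc[5]=?,scc[6]=?)
step 3: low=(low[0]=0,low[1]=3,low[2]=?,low[3]=?,low[4]=1,low[5]=0,low[6]=0); scc=(scc[0]=?,scc[1]=0,scc[2]=?,scc[3]=?,scc[4]=?,scc[5]=?,scc[6]=?)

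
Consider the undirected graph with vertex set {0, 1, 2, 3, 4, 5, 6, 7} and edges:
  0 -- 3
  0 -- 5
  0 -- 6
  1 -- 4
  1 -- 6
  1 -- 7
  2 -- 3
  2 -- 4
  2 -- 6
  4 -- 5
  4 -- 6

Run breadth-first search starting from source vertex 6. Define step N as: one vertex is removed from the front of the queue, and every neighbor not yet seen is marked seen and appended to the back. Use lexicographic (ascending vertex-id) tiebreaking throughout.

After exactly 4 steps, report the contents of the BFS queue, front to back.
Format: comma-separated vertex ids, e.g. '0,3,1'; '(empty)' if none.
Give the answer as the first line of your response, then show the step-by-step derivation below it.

4,3,5,7

step 1: dequeue 6; queue=[0,1,2,4]; order=6
step 2: dequeue 0; queue=[1,2,4,3,5]; order=6,0
step 3: dequeue 1; queue=[2,4,3,5,7]; order=6,0,1
step 4: dequeue 2; queue=[4,3,5,7]; order=6,0,1,2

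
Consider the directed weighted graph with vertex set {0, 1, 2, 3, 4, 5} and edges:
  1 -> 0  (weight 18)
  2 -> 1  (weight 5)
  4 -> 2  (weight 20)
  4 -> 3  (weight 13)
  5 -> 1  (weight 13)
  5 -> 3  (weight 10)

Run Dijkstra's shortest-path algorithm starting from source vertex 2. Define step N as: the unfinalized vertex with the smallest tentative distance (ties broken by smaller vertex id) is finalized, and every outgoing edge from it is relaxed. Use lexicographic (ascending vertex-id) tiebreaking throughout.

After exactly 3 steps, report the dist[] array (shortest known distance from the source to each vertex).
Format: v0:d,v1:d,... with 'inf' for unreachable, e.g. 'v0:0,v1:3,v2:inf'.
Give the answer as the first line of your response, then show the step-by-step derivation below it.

v0:23,v1:5,v2:0,v3:inf,v4:inf,v5:inf

step 1: dist = v0:inf,v1:5,v2:0,v3:inf,v4:inf,v5:inf
step 2: dist = v0:23,v1:5,v2:0,v3:inf,v4:inf,v5:inf
step 3: dist = v0:23,v1:5,v2:0,v3:inf,v4:inf,v5:inf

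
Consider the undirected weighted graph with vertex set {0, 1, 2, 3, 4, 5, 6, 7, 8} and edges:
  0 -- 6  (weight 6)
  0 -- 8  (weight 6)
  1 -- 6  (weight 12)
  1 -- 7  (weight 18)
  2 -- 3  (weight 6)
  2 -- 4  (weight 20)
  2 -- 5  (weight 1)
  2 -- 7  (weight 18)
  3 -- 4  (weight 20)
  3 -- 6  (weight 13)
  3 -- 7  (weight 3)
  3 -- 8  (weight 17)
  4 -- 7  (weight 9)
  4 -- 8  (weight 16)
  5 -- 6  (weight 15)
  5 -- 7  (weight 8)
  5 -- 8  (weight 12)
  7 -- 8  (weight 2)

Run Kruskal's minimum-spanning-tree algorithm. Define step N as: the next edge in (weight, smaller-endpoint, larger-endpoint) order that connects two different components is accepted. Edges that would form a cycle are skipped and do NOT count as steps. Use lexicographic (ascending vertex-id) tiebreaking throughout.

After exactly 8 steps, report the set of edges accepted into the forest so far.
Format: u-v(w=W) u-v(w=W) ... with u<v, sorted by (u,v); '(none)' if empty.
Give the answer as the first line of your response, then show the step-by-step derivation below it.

0-6(w=6) 0-8(w=6) 1-6(w=12) 2-3(w=6) 2-5(w=1) 3-7(w=3) 4-7(w=9) 7-8(w=2)

step 1: add edge 2-5 (w=1); MST = {2-5(w=1)}
step 2: add edge 7-8 (w=2); MST = {2-5(w=1) 7-8(w=2)}
step 3: add edge 3-7 (w=3); MST = {2-5(w=1) 3-7(w=3) 7-8(w=2)}
step 4: add edge 0-6 (w=6); MST = {0-6(w=6) 2-5(w=1) 3-7(w=3) 7-8(w=2)}
step 5: add edge 0-8 (w=6); MST = {0-6(w=6) 0-8(w=6) 2-5(w=1) 3-7(w=3) 7-8(w=2)}
step 6: add edge 2-3 (w=6); MST = {0-6(w=6) 0-8(w=6) 2-3(w=6) 2-5(w=1) 3-7(w=3) 7-8(w=2)}
step 7: add edge 4-7 (w=9); MST = {0-6(w=6) 0-8(w=6) 2-3(w=6) 2-5(w=1) 3-7(w=3) 4-7(w=9) 7-8(w=2)}
step 8: add edge 1-6 (w=12); MST = {0-6(w=6) 0-8(w=6) 1-6(w=12) 2-3(w=6) 2-5(w=1) 3-7(w=3) 4-7(w=9) 7-8(w=2)}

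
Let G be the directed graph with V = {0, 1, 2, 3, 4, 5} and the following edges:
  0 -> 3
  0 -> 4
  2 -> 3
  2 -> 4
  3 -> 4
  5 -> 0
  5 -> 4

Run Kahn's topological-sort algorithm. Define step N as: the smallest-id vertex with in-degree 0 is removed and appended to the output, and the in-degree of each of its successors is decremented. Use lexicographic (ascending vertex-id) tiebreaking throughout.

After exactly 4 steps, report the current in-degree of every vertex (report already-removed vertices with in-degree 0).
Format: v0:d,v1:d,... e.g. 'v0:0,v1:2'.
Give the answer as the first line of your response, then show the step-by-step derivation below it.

v0:0,v1:0,v2:0,v3:0,v4:1,v5:0

step 1: output 1; order=[1]; indeg=(1,0,0,2,4,0)
step 2: output 2; order=[1,2]; indeg=(1,0,0,1,3,0)
step 3: output 5; order=[1,2,5]; indeg=(0,0,0,1,2,0)
step 4: output 0; order=[1,2,5,0]; indeg=(0,0,0,0,1,0)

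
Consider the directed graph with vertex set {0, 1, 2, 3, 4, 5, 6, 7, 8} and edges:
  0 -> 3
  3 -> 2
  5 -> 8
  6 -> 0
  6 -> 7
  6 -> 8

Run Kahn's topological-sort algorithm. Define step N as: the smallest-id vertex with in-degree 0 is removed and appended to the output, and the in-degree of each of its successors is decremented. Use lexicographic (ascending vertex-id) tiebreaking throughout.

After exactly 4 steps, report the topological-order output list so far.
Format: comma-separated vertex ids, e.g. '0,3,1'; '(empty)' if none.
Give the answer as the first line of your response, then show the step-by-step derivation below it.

1,4,5,6

step 1: output 1; order=[1]; indeg=(1,0,1,1,0,0,0,1,2)
step 2: output 4; order=[1,4]; indeg=(1,0,1,1,0,0,0,1,2)
step 3: output 5; order=[1,4,5]; indeg=(1,0,1,1,0,0,0,1,1)
step 4: output 6; order=[1,4,5,6]; indeg=(0,0,1,1,0,0,0,0,0)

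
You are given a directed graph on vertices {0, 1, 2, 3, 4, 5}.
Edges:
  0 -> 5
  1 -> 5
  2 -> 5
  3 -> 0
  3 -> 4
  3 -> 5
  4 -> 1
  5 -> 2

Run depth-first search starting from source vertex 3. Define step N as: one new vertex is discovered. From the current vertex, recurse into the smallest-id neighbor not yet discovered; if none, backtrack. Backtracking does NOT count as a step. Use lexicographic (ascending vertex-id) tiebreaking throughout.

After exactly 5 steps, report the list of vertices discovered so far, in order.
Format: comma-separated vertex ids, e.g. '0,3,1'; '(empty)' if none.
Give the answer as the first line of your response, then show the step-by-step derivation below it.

3,0,5,2,4

step 1: discover 3; path=3; order=3
step 2: discover 0; path=3>0; order=3,0
step 3: discover 5; path=3>0>5; order=3,0,5
step 4: discover 2; path=3>0>5>2; order=3,0,5,2
step 5: discover 4; path=3>4; order=3,0,5,2,4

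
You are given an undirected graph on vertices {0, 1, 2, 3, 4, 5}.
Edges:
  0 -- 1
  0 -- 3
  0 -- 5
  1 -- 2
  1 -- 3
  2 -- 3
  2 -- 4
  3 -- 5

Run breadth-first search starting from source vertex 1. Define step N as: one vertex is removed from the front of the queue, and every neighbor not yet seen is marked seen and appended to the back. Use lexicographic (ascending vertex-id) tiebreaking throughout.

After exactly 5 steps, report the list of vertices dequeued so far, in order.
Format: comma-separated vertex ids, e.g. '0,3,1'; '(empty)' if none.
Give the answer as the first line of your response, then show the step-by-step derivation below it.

1,0,2,3,5

step 1: dequeue 1; queue=[0,2,3]; order=1
step 2: dequeue 0; queue=[2,3,5]; order=1,0
step 3: dequeue 2; queue=[3,5,4]; order=1,0,2
step 4: dequeue 3; queue=[5,4]; order=1,0,2,3
step 5: dequeue 5; queue=[4]; order=1,0,2,3,5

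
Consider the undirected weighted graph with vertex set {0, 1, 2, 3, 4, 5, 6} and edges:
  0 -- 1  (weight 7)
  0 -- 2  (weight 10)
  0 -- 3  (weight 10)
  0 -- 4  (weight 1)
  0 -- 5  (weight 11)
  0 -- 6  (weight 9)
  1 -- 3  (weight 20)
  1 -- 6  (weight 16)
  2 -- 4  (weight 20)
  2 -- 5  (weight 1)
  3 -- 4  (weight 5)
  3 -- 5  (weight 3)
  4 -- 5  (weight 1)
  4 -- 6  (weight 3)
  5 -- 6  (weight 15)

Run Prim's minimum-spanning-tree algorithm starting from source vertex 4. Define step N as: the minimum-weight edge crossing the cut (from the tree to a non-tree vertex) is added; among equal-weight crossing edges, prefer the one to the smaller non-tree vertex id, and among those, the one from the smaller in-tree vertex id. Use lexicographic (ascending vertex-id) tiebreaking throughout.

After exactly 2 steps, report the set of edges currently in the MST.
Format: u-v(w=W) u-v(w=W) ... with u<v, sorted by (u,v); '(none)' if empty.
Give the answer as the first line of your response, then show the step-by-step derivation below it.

0-4(w=1) 4-5(w=1)

step 1: add edge 0-4 (w=1); MST = {0-4(w=1)}
step 2: add edge 4-5 (w=1); MST = {0-4(w=1) 4-5(w=1)}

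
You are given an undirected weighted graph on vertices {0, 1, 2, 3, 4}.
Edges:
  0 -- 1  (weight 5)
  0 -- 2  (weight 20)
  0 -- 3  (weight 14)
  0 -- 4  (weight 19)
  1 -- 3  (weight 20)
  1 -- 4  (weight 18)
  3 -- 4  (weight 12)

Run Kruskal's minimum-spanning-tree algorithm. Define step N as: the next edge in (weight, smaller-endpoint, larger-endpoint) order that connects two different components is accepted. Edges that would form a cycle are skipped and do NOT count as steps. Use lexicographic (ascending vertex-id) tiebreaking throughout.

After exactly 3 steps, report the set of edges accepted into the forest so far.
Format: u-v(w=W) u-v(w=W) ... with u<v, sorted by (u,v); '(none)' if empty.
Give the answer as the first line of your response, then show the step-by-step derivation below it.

0-1(w=5) 0-3(w=14) 3-4(w=12)

step 1: add edge 0-1 (w=5); MST = {0-1(w=5)}
step 2: add edge 3-4 (w=12); MST = {0-1(w=5) 3-4(w=12)}
step 3: add edge 0-3 (w=14); MST = {0-1(w=5) 0-3(w=14) 3-4(w=12)}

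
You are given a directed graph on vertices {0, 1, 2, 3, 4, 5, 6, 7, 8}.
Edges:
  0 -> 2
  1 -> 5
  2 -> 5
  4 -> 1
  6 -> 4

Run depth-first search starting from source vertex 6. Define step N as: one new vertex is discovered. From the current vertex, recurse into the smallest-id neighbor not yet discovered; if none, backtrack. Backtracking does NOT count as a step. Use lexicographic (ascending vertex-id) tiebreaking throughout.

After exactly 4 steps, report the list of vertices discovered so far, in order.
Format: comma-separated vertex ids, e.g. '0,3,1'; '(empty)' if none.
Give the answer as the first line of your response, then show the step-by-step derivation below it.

6,4,1,5

step 1: discover 6; path=6; order=6
step 2: discover 4; path=6>4; order=6,4
step 3: discover 1; path=6>4>1; order=6,4,1
step 4: discover 5; path=6>4>1>5; order=6,4,1,5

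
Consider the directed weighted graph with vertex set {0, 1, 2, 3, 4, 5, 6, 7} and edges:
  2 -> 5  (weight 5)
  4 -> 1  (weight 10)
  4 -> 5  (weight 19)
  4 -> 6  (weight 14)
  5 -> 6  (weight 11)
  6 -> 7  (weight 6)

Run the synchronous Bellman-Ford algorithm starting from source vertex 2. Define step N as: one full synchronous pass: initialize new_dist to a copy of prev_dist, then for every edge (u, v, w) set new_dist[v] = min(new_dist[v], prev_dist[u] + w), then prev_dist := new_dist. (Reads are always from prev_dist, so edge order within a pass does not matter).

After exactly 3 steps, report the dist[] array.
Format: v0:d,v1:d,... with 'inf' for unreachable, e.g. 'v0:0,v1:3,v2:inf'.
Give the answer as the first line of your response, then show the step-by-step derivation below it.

v0:inf,v1:inf,v2:0,v3:inf,v4:inf,v5:5,v6:16,v7:22

step 1: dist = v0:inf,v1:inf,v2:0,v3:inf,v4:inf,v5:5,v6:inf,v7:inf
step 2: dist = v0:inf,v1:inf,v2:0,v3:inf,v4:inf,v5:5,v6:16,v7:inf
step 3: dist = v0:inf,v1:inf,v2:0,v3:inf,v4:inf,v5:5,v6:16,v7:22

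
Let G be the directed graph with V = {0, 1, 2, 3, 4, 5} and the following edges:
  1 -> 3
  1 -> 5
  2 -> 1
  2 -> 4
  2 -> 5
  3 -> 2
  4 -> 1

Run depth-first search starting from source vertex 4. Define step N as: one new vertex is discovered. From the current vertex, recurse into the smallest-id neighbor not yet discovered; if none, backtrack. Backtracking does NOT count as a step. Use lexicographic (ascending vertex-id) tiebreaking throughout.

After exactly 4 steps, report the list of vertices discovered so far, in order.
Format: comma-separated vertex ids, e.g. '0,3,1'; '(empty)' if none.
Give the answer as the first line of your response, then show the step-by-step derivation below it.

4,1,3,2

step 1: discover 4; path=4; order=4
step 2: discover 1; path=4>1; order=4,1
step 3: discover 3; path=4>1>3; order=4,1,3
step 4: discover 2; path=4>1>3>2; order=4,1,3,2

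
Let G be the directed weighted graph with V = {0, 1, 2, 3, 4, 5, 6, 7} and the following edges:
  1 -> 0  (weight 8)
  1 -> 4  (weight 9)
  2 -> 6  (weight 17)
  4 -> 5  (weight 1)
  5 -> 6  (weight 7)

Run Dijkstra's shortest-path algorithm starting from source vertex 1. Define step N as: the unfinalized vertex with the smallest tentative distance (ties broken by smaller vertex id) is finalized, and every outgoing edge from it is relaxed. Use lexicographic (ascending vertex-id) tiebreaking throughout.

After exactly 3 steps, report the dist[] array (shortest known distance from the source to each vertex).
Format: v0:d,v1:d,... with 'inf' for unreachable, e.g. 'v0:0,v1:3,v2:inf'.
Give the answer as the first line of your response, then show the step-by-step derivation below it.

v0:8,v1:0,v2:inf,v3:inf,v4:9,v5:10,v6:inf,v7:inf

step 1: dist = v0:8,v1:0,v2:inf,v3:inf,v4:9,v5:inf,v6:inf,v7:inf
step 2: dist = v0:8,v1:0,v2:inf,v3:inf,v4:9,v5:inf,v6:inf,v7:inf
step 3: dist = v0:8,v1:0,v2:inf,v3:inf,v4:9,v5:10,v6:inf,v7:inf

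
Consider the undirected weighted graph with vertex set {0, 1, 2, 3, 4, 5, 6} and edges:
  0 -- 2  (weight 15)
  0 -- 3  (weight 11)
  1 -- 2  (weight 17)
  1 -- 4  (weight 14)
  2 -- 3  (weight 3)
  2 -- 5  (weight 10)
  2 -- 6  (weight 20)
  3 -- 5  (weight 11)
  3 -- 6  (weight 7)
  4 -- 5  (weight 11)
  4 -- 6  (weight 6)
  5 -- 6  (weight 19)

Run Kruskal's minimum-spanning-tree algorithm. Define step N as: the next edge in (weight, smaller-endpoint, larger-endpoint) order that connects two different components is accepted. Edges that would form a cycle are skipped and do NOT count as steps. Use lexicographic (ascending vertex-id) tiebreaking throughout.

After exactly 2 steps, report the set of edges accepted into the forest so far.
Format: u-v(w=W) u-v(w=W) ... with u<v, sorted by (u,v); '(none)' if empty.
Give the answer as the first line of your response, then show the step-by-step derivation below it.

2-3(w=3) 4-6(w=6)

step 1: add edge 2-3 (w=3); MST = {2-3(w=3)}
step 2: add edge 4-6 (w=6); MST = {2-3(w=3) 4-6(w=6)}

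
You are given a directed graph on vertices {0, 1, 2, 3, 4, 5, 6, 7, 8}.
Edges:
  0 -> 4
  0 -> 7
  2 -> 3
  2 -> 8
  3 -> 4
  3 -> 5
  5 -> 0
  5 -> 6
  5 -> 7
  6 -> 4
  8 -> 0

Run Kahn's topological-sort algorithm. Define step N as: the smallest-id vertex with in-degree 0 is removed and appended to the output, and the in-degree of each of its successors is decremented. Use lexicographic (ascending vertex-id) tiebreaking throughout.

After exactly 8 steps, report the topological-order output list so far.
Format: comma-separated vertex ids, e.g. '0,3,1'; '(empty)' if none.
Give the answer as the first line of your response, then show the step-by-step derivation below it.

1,2,3,5,6,8,0,4

step 1: output 1; order=[1]; indeg=(2,0,0,1,3,1,1,2,1)
step 2: output 2; order=[1,2]; indeg=(2,0,0,0,3,1,1,2,0)
step 3: output 3; order=[1,2,3]; indeg=(2,0,0,0,2,0,1,2,0)
step 4: output 5; order=[1,2,3,5]; indeg=(1,0,0,0,2,0,0,1,0)
step 5: output 6; order=[1,2,3,5,6]; indeg=(1,0,0,0,1,0,0,1,0)
step 6: output 8; order=[1,2,3,5,6,8]; indeg=(0,0,0,0,1,0,0,1,0)
step 7: output 0; order=[1,2,3,5,6,8,0]; indeg=(0,0,0,0,0,0,0,0,0)
step 8: output 4; order=[1,2,3,5,6,8,0,4]; indeg=(0,0,0,0,0,0,0,0,0)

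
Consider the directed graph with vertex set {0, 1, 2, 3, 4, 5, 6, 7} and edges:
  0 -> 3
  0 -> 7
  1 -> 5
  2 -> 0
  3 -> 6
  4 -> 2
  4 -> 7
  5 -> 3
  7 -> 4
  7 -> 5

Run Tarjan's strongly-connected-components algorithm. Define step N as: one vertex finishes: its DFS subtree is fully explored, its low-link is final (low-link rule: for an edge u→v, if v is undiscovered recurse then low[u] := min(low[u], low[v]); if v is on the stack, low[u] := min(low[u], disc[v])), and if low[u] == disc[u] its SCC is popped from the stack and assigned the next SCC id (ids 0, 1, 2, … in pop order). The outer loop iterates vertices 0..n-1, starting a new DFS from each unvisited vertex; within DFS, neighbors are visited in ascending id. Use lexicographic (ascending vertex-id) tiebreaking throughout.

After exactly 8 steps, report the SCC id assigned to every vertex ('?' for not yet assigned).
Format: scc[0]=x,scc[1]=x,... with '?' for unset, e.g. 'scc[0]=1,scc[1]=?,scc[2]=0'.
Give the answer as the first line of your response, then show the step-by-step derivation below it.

scc[0]=3,scc[1]=4,scc[2]=3,scc[3]=1,scc[4]=3,scc[5]=2,scc[6]=0,scc[7]=3

step 1: low=(low[0]=0,low[1]=?,low[2]=?,low[3]=1,low[4]=?,low[5]=?,low[6]=2,low[7]=?); scc=(scc[0]=?,scc[1]=?,scc[2]=?,scc[3]=?,scc[4]=?,scc[5]=?,scc[6]=0,scc[7]=?)
step 2: low=(low[0]=0,low[1]=?,low[2]=?,low[3]=1,low[4]=?,low[5]=?,low[6]=2,low[7]=?); scc=(scc[0]=?,scc[1]=?,scc[2]=?,scc[3]=1,scc[4]=?,scc[5]=?,scc[6]=0,scc[7]=?)
step 3: low=(low[0]=0,low[1]=?,low[2]=0,low[3]=1,low[4]=4,low[5]=?,low[6]=2,low[7]=3); scc=(scc[0]=?,scc[1]=?,scc[2]=?,scc[3]=1,scc[4]=?,scc[5]=?,scc[6]=0,scc[7]=?)
step 4: low=(low[0]=0,low[1]=?,low[2]=0,low[3]=1,low[4]=0,low[5]=?,low[6]=2,low[7]=3); scc=(scc[0]=?,scc[1]=?,scc[2]=?,scc[3]=1,scc[4]=?,scc[5]=?,scc[6]=0,scc[7]=?)
step 5: low=(low[0]=0,low[1]=?,low[2]=0,low[3]=1,low[4]=0,low[5]=6,low[6]=2,low[7]=0); scc=(scc[0]=?,scc[1]=?,scc[2]=?,scc[3]=1,scc[4]=?,scc[5]=2,scc[6]=0,scc[7]=?)
step 6: low=(low[0]=0,low[1]=?,low[2]=0,low[3]=1,low[4]=0,low[5]=6,low[6]=2,low[7]=0); scc=(scc[0]=?,scc[1]=?,scc[2]=?,scc[3]=1,scc[4]=?,scc[5]=2,scc[6]=0,scc[7]=?)
step 7: low=(low[0]=0,low[1]=?,low[2]=0,low[3]=1,low[4]=0,low[5]=6,low[6]=2,low[7]=0); scc=(scc[0]=3,scc[1]=?,scc[2]=3,scc[3]=1,scc[4]=3,scc[5]=2,scc[6]=0,scc[7]=3)
step 8: low=(low[0]=0,low[1]=7,low[2]=0,low[3]=1,low[4]=0,low[5]=6,low[6]=2,low[7]=0); scc=(scc[0]=3,scc[1]=4,scc[2]=3,scc[3]=1,scc[4]=3,scc[5]=2,scc[6]=0,scc[7]=3)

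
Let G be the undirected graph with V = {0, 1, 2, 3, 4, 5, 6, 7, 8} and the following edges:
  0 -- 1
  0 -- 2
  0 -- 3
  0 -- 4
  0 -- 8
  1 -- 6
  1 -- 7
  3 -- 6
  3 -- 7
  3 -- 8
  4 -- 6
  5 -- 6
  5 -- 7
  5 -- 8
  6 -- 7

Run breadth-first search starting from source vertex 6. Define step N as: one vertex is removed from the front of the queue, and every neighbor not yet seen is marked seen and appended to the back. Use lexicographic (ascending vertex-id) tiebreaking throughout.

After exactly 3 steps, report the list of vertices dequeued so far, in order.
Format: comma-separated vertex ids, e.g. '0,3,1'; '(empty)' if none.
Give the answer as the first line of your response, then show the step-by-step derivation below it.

6,1,3

step 1: dequeue 6; queue=[1,3,4,5,7]; order=6
step 2: dequeue 1; queue=[3,4,5,7,0]; order=6,1
step 3: dequeue 3; queue=[4,5,7,0,8]; order=6,1,3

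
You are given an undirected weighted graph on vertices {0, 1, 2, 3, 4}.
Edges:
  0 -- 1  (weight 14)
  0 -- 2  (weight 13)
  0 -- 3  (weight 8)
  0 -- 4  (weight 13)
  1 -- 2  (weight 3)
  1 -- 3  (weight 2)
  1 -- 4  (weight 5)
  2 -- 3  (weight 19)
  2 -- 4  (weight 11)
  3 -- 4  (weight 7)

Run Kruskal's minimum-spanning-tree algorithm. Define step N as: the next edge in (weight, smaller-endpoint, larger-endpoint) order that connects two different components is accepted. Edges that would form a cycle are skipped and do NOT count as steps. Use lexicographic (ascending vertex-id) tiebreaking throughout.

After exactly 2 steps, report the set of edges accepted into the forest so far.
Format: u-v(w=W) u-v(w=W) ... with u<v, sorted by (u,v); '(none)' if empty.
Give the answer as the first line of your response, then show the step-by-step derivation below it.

1-2(w=3) 1-3(w=2)

step 1: add edge 1-3 (w=2); MST = {1-3(w=2)}
step 2: add edge 1-2 (w=3); MST = {1-2(w=3) 1-3(w=2)}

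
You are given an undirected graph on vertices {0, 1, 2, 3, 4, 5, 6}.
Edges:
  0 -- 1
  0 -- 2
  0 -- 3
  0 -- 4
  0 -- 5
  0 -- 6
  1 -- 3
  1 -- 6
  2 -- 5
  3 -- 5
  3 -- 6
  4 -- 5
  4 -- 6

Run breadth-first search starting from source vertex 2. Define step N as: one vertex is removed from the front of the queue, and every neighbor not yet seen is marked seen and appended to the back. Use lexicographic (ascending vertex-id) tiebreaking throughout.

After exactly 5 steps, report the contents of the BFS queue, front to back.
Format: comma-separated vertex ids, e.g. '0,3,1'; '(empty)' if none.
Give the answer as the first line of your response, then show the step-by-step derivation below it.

4,6

step 1: dequeue 2; queue=[0,5]; order=2
step 2: dequeue 0; queue=[5,1,3,4,6]; order=2,0
step 3: dequeue 5; queue=[1,3,4,6]; order=2,0,5
step 4: dequeue 1; queue=[3,4,6]; order=2,0,5,1
step 5: dequeue 3; queue=[4,6]; order=2,0,5,1,3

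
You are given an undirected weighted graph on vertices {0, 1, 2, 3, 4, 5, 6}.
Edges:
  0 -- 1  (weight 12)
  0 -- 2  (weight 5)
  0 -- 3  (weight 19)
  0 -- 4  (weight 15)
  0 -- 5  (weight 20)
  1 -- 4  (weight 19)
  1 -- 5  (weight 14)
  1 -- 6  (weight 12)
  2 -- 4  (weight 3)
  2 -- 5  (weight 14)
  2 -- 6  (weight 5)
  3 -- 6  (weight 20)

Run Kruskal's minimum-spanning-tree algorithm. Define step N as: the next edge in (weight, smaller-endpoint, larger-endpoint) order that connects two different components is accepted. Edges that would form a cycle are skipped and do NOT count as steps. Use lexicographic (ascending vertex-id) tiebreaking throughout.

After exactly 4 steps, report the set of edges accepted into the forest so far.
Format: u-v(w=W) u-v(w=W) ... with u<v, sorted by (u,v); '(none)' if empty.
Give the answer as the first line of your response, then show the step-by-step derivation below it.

0-1(w=12) 0-2(w=5) 2-4(w=3) 2-6(w=5)

step 1: add edge 2-4 (w=3); MST = {2-4(w=3)}
step 2: add edge 0-2 (w=5); MST = {0-2(w=5) 2-4(w=3)}
step 3: add edge 2-6 (w=5); MST = {0-2(w=5) 2-4(w=3) 2-6(w=5)}
step 4: add edge 0-1 (w=12); MST = {0-1(w=12) 0-2(w=5) 2-4(w=3) 2-6(w=5)}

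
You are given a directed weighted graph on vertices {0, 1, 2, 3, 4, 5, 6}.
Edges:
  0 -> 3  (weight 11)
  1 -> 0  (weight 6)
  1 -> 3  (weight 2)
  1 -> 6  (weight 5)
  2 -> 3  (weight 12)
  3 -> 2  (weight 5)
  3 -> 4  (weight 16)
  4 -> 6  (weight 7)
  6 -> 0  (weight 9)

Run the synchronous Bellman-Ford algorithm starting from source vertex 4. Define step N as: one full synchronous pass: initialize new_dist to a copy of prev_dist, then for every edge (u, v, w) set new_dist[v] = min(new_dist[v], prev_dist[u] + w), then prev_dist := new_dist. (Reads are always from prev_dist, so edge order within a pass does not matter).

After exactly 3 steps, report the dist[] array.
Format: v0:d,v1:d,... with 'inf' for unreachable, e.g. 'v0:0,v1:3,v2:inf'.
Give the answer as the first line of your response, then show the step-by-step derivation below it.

v0:16,v1:inf,v2:inf,v3:27,v4:0,v5:inf,v6:7

step 1: dist = v0:inf,v1:inf,v2:inf,v3:inf,v4:0,v5:inf,v6:7
step 2: dist = v0:16,v1:inf,v2:inf,v3:inf,v4:0,v5:inf,v6:7
step 3: dist = v0:16,v1:inf,v2:inf,v3:27,v4:0,v5:inf,v6:7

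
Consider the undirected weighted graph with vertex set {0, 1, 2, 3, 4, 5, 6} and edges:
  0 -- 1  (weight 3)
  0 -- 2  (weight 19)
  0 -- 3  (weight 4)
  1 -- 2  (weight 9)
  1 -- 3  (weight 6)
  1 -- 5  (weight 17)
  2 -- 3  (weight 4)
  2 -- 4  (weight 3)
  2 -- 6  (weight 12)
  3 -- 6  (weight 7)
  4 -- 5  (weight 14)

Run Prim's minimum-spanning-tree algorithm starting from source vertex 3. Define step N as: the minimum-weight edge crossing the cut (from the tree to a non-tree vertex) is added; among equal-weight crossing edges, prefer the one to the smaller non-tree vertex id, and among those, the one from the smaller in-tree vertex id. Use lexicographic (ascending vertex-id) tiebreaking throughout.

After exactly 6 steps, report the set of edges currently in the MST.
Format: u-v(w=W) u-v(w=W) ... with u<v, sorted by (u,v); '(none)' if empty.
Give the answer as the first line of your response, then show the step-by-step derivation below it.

0-1(w=3) 0-3(w=4) 2-3(w=4) 2-4(w=3) 3-6(w=7) 4-5(w=14)

step 1: add edge 0-3 (w=4); MST = {0-3(w=4)}
step 2: add edge 0-1 (w=3); MST = {0-1(w=3) 0-3(w=4)}
step 3: add edge 2-3 (w=4); MST = {0-1(w=3) 0-3(w=4) 2-3(w=4)}
step 4: add edge 2-4 (w=3); MST = {0-1(w=3) 0-3(w=4) 2-3(w=4) 2-4(w=3)}
step 5: add edge 3-6 (w=7); MST = {0-1(w=3) 0-3(w=4) 2-3(w=4) 2-4(w=3) 3-6(w=7)}
step 6: add edge 4-5 (w=14); MST = {0-1(w=3) 0-3(w=4) 2-3(w=4) 2-4(w=3) 3-6(w=7) 4-5(w=14)}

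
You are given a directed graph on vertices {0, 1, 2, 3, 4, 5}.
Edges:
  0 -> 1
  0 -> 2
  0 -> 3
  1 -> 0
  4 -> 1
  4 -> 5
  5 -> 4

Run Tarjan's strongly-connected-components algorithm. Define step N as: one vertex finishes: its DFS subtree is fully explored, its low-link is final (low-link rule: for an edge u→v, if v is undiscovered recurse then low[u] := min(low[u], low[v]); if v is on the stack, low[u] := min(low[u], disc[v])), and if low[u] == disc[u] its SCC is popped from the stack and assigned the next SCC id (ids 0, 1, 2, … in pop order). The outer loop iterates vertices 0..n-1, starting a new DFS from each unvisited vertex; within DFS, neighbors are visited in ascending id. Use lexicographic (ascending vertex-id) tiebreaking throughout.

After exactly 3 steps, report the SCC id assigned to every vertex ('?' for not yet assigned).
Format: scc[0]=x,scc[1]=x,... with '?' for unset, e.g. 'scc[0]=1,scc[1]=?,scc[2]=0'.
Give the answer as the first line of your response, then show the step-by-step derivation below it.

scc[0]=?,scc[1]=?,scc[2]=0,scc[3]=1,scc[4]=?,scc[5]=?

step 1: low=(low[0]=0,low[1]=0,low[2]=?,low[3]=?,low[4]=?,low[5]=?); scc=(scc[0]=?,scc[1]=?,scc[2]=?,scc[3]=?,scc[4]=?,scc[5]=?)
step 2: low=(low[0]=0,low[1]=0,low[2]=2,low[3]=?,low[4]=?,low[5]=?); scc=(scc[0]=?,scc[1]=?,scc[2]=0,scc[3]=?,scc[4]=?,scc[5]=?)
step 3: low=(low[0]=0,low[1]=0,low[2]=2,low[3]=3,low[4]=?,low[5]=?); scc=(scc[0]=?,scc[1]=?,scc[2]=0,scc[3]=1,scc[4]=?,scc[5]=?)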